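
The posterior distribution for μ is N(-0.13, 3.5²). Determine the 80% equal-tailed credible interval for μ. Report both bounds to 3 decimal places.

The posterior is symmetric, so the 80% equal-tailed interval is μ = -0.13 ± z·3.5 with z = 1.282.
Half-width: 1.282 × 3.5 = 4.485.
-0.13 − 4.485 = -4.615; -0.13 + 4.485 = 4.355.

[-4.615, 4.355]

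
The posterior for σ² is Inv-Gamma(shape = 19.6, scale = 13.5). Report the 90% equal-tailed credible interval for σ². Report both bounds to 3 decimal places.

Inverse-Gamma(19.6, 13.5) quantiles: F⁻¹(0.05) and F⁻¹(0.95).
Equivalently, 1/σ² ~ Gamma(19.6, rate = 13.5); invert its 0.95 and 0.05 quantiles.
Posterior mean ≈ 0.726, SD ≈ 0.173; a Normal approximation gives roughly [0.441, 1.010].
Exact: lower = 0.493; upper = 1.044.

[0.493, 1.044]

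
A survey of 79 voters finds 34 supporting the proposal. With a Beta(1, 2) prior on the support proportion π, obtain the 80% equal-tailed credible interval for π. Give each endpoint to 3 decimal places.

[0.357, 0.497]

Posterior: Beta(1+34, 2+45) = Beta(35, 47).
Equal-tailed 80% interval: the 0.1 and 0.9 quantiles of Beta(35, 47).
Posterior mean ≈ 0.427, SD ≈ 0.054; a Normal approximation gives roughly [0.357, 0.496].
Exact: F⁻¹(0.1) = 0.357; F⁻¹(0.9) = 0.497.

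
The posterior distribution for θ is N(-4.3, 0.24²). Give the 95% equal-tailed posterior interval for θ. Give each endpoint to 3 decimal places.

The posterior is symmetric, so the 95% equal-tailed interval is θ = -4.3 ± z·0.24 with z = 1.960.
Half-width: 1.960 × 0.24 = 0.470.
-4.3 − 0.470 = -4.770; -4.3 + 0.470 = -3.830.

[-4.770, -3.830]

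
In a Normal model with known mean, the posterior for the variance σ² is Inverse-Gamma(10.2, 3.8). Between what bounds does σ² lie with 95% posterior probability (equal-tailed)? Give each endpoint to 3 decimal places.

[0.219, 0.770]

Inverse-Gamma(10.2, 3.8) quantiles: F⁻¹(0.025) and F⁻¹(0.975).
Equivalently, 1/σ² ~ Gamma(10.2, rate = 3.8); invert its 0.975 and 0.025 quantiles.
Posterior mean ≈ 0.413, SD ≈ 0.144; a Normal approximation gives roughly [0.130, 0.696].
Exact: lower = 0.219; upper = 0.770.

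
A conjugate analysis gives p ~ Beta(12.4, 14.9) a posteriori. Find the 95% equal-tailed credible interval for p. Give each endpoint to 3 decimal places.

Posterior: Beta(12.4, 14.9).
Equal-tailed 95% interval: the 0.025 and 0.975 quantiles of Beta(12.4, 14.9).
Posterior mean ≈ 0.454, SD ≈ 0.094; a Normal approximation gives roughly [0.271, 0.638].
Exact: F⁻¹(0.025) = 0.275; F⁻¹(0.975) = 0.639.

[0.275, 0.639]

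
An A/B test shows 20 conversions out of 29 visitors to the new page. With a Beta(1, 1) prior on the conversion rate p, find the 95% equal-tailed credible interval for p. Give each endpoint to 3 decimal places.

[0.506, 0.827]

Posterior: Beta(1+20, 1+9) = Beta(21, 10).
Equal-tailed 95% interval: the 0.025 and 0.975 quantiles of Beta(21, 10).
Posterior mean ≈ 0.677, SD ≈ 0.083; a Normal approximation gives roughly [0.515, 0.839].
Exact: F⁻¹(0.025) = 0.506; F⁻¹(0.975) = 0.827.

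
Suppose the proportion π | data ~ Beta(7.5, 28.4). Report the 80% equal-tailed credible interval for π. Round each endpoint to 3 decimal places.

[0.127, 0.298]

Posterior: Beta(7.5, 28.4).
Equal-tailed 80% interval: the 0.1 and 0.9 quantiles of Beta(7.5, 28.4).
Posterior mean ≈ 0.209, SD ≈ 0.067; a Normal approximation gives roughly [0.123, 0.295].
Exact: F⁻¹(0.1) = 0.127; F⁻¹(0.9) = 0.298.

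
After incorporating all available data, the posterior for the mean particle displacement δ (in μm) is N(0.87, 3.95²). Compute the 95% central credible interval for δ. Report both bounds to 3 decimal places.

[-6.872, 8.612]

The posterior is symmetric, so the 95% equal-tailed interval is δ = 0.87 ± z·3.95 with z = 1.960.
Half-width: 1.960 × 3.95 = 7.742.
0.87 − 7.742 = -6.872; 0.87 + 7.742 = 8.612.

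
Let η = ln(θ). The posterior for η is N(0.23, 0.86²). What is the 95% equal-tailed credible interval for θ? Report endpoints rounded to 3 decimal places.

On the log scale the 95% interval is 0.23 ± 1.960 × 0.86 = [-1.4556, 1.9156].
Exponentiate: [e^-1.4556, e^1.9156] = [0.233, 6.791].

[0.233, 6.791]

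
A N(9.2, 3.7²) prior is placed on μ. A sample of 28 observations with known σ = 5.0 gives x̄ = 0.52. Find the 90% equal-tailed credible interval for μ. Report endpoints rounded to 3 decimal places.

Posterior precision = 1/3.7² + 28/5.0² = 0.0730 + 1.1200 = 1.1930, so posterior SD = 0.9155.
Posterior mean = (9.2/3.7² + 28·0.52/5.0²) / 1.1930 = 1.0514.
Interval: 1.0514 ± 1.645 × 0.9155 → [-0.454, 2.557].

[-0.454, 2.557]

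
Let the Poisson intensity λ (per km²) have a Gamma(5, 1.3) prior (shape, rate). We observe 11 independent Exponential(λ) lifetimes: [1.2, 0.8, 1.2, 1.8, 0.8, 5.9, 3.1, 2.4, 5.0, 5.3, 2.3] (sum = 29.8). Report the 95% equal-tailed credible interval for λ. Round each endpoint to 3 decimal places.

Posterior: Gamma(5+11, 1.3+29.8) = Gamma(16, 31.1) (shape, rate).
Equal-tailed 95% interval: Gamma(16, 31.1) quantiles at 0.025 and 0.975.
Posterior mean ≈ 0.514, SD ≈ 0.129; a Normal approximation gives roughly [0.262, 0.767].
Exact: lower = 0.294; upper = 0.796.

[0.294, 0.796]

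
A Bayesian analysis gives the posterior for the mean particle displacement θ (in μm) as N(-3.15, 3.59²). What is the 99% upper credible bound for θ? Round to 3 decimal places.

Need U with P(θ ≤ U) = 0.99: U = -3.15 + z_{0.01}·3.59.
z = 2.326; U = -3.15 + 2.326 × 3.59 = 5.202.

5.202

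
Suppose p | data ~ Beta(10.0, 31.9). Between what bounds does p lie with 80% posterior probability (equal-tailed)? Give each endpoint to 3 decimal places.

Posterior: Beta(10.0, 31.9).
Equal-tailed 80% interval: the 0.1 and 0.9 quantiles of Beta(10.0, 31.9).
Posterior mean ≈ 0.239, SD ≈ 0.065; a Normal approximation gives roughly [0.155, 0.322].
Exact: F⁻¹(0.1) = 0.158; F⁻¹(0.9) = 0.325.

[0.158, 0.325]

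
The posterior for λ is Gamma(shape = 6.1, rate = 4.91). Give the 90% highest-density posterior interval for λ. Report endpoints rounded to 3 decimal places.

[0.447, 2.008]

The posterior is unimodal and skewed, so the HPD interval has equal density at both endpoints and is the shortest 90% interval.
Solving f(0.447) = f(2.008) with F(2.008) − F(0.447) = 0.90 gives [0.447, 2.008].
For comparison, the equal-tailed interval is [0.546, 2.168]; the HPD is narrower and shifted toward the mode.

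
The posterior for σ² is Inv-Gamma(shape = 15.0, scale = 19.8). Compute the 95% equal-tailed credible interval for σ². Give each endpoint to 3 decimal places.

Inverse-Gamma(15.0, 19.8) quantiles: F⁻¹(0.025) and F⁻¹(0.975).
Equivalently, 1/σ² ~ Gamma(15.0, rate = 19.8); invert its 0.975 and 0.025 quantiles.
Posterior mean ≈ 1.414, SD ≈ 0.392; a Normal approximation gives roughly [0.645, 2.183].
Exact: lower = 0.843; upper = 2.358.

[0.843, 2.358]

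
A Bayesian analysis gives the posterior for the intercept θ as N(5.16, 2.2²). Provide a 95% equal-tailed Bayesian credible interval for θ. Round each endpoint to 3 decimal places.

The posterior is symmetric, so the 95% equal-tailed interval is θ = 5.16 ± z·2.2 with z = 1.960.
Half-width: 1.960 × 2.2 = 4.312.
5.16 − 4.312 = 0.848; 5.16 + 4.312 = 9.472.

[0.848, 9.472]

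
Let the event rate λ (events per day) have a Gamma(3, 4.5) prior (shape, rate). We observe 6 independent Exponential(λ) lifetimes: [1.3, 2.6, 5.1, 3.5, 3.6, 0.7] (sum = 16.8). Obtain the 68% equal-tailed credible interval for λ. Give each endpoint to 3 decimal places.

Posterior: Gamma(3+6, 4.5+16.8) = Gamma(9, 21.3) (shape, rate).
Equal-tailed 68% interval: Gamma(9, 21.3) quantiles at 0.16 and 0.84.
Posterior mean ≈ 0.423, SD ≈ 0.141; a Normal approximation gives roughly [0.282, 0.563].
Exact: lower = 0.285; upper = 0.560.

[0.285, 0.560]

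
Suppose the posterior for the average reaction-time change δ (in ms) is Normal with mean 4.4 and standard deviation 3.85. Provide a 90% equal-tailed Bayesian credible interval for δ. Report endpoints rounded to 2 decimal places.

[-1.93, 10.73]

The posterior is symmetric, so the 90% equal-tailed interval is δ = 4.4 ± z·3.85 with z = 1.645.
Half-width: 1.645 × 3.85 = 6.33.
4.4 − 6.33 = -1.93; 4.4 + 6.33 = 10.73.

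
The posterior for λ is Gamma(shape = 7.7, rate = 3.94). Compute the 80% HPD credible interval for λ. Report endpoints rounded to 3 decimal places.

The posterior is unimodal and skewed, so the HPD interval has equal density at both endpoints and is the shortest 80% interval.
Solving f(0.984) = f(2.701) with F(2.701) − F(0.984) = 0.80 gives [0.984, 2.701].
For comparison, the equal-tailed interval is [1.123, 2.894]; the HPD is narrower and shifted toward the mode.

[0.984, 2.701]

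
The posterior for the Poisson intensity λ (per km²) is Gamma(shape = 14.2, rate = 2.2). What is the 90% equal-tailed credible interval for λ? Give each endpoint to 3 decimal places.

[3.918, 9.506]

Posterior: Gamma(shape 14.2, rate 2.2).
Equal-tailed 90% interval: Gamma(14.2, 2.2) quantiles at 0.05 and 0.95.
Posterior mean ≈ 6.455, SD ≈ 1.713; a Normal approximation gives roughly [3.637, 9.272].
Exact: lower = 3.918; upper = 9.506.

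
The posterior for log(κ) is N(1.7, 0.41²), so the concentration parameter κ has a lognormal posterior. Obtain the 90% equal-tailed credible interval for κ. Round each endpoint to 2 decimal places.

On the log scale the 90% interval is 1.7 ± 1.645 × 0.41 = [1.0256, 2.3744].
Exponentiate: [e^1.0256, e^2.3744] = [2.79, 10.74].

[2.79, 10.74]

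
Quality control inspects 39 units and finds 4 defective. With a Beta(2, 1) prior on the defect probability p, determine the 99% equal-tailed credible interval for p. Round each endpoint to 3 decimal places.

[0.039, 0.308]

Posterior: Beta(2+4, 1+35) = Beta(6, 36).
Equal-tailed 99% interval: the 0.005 and 0.995 quantiles of Beta(6, 36).
Posterior mean ≈ 0.143, SD ≈ 0.053; a Normal approximation gives roughly [0.005, 0.280].
Exact: F⁻¹(0.005) = 0.039; F⁻¹(0.995) = 0.308.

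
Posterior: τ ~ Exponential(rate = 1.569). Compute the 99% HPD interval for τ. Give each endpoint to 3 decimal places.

[0.000, 2.935]

The exponential density is strictly decreasing on [0, ∞), so the HPD interval is anchored at 0: [0, q] with P(τ ≤ q) = 0.99.
q = −ln(1 − 0.99) / 1.569 = 4.6052 / 1.569 = 2.935.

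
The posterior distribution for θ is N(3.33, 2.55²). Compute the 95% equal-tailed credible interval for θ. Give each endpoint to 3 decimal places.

[-1.668, 8.328]

The posterior is symmetric, so the 95% equal-tailed interval is θ = 3.33 ± z·2.55 with z = 1.960.
Half-width: 1.960 × 2.55 = 4.998.
3.33 − 4.998 = -1.668; 3.33 + 4.998 = 8.328.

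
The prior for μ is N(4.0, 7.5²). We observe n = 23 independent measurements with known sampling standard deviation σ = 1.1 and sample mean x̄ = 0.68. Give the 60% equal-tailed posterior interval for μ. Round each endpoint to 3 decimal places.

[0.490, 0.876]

Posterior precision = 1/7.5² + 23/1.1² = 0.0178 + 19.0083 = 19.0260, so posterior SD = 0.2293.
Posterior mean = (4.0/7.5² + 23·0.68/1.1²) / 19.0260 = 0.6831.
Interval: 0.6831 ± 0.842 × 0.2293 → [0.490, 0.876].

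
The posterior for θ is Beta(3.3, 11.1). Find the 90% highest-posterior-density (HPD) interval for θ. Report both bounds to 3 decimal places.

[0.056, 0.394]

The posterior is unimodal and skewed, so the HPD interval has equal density at both endpoints and is the shortest 90% interval.
Solving f(0.056) = f(0.394) with F(0.394) − F(0.056) = 0.90 gives [0.056, 0.394].
For comparison, the equal-tailed interval is [0.077, 0.425]; the HPD is narrower and shifted toward the mode.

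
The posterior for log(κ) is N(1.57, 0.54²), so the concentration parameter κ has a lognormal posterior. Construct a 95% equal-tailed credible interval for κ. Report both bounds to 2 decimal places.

[1.67, 13.85]

On the log scale the 95% interval is 1.57 ± 1.960 × 0.54 = [0.5116, 2.6284].
Exponentiate: [e^0.5116, e^2.6284] = [1.67, 13.85].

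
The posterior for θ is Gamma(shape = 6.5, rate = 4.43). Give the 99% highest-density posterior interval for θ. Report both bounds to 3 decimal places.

[0.317, 3.180]

The posterior is unimodal and skewed, so the HPD interval has equal density at both endpoints and is the shortest 99% interval.
Solving f(0.317) = f(3.180) with F(3.180) − F(0.317) = 0.99 gives [0.317, 3.180].
For comparison, the equal-tailed interval is [0.402, 3.366]; the HPD is narrower and shifted toward the mode.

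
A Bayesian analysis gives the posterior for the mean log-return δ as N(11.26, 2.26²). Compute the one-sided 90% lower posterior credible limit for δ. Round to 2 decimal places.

8.36

Need L with P(δ ≥ L) = 0.90: L = 11.26 − z_{0.1}·2.26.
z = 1.282; L = 11.26 − 1.282 × 2.26 = 8.36.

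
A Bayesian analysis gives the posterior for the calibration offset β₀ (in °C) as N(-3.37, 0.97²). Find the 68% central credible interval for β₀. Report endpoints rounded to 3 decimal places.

The posterior is symmetric, so the 68% equal-tailed interval is β₀ = -3.37 ± z·0.97 with z = 0.994.
Half-width: 0.994 × 0.97 = 0.965.
-3.37 − 0.965 = -4.335; -3.37 + 0.965 = -2.405.

[-4.335, -2.405]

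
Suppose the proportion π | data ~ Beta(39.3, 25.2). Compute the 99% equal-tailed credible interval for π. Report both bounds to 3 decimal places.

Posterior: Beta(39.3, 25.2).
Equal-tailed 99% interval: the 0.005 and 0.995 quantiles of Beta(39.3, 25.2).
Posterior mean ≈ 0.609, SD ≈ 0.060; a Normal approximation gives roughly [0.454, 0.765].
Exact: F⁻¹(0.005) = 0.450; F⁻¹(0.995) = 0.756.

[0.450, 0.756]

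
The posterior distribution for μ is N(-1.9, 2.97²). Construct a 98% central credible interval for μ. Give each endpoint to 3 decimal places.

The posterior is symmetric, so the 98% equal-tailed interval is μ = -1.9 ± z·2.97 with z = 2.326.
Half-width: 2.326 × 2.97 = 6.909.
-1.9 − 6.909 = -8.809; -1.9 + 6.909 = 5.009.

[-8.809, 5.009]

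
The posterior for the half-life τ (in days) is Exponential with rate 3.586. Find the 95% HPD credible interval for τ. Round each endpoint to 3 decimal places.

The exponential density is strictly decreasing on [0, ∞), so the HPD interval is anchored at 0: [0, q] with P(τ ≤ q) = 0.95.
q = −ln(1 − 0.95) / 3.586 = 2.9957 / 3.586 = 0.835.

[0.000, 0.835]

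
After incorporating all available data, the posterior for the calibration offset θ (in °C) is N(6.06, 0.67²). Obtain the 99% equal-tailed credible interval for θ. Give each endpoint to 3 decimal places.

The posterior is symmetric, so the 99% equal-tailed interval is θ = 6.06 ± z·0.67 with z = 2.576.
Half-width: 2.576 × 0.67 = 1.726.
6.06 − 1.726 = 4.334; 6.06 + 1.726 = 7.786.

[4.334, 7.786]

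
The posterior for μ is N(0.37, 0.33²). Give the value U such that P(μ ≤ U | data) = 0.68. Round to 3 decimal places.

Need U with P(μ ≤ U) = 0.68: U = 0.37 + z_{0.32}·0.33.
z = 0.468; U = 0.37 + 0.468 × 0.33 = 0.524.

0.524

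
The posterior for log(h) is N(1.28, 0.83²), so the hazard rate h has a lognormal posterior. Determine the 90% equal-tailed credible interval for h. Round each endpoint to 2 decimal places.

[0.92, 14.09]

On the log scale the 90% interval is 1.28 ± 1.645 × 0.83 = [-0.0852, 2.6452].
Exponentiate: [e^-0.0852, e^2.6452] = [0.92, 14.09].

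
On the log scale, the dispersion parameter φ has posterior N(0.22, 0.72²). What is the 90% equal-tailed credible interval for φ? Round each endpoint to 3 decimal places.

[0.381, 4.073]

On the log scale the 90% interval is 0.22 ± 1.645 × 0.72 = [-0.9643, 1.4043].
Exponentiate: [e^-0.9643, e^1.4043] = [0.381, 4.073].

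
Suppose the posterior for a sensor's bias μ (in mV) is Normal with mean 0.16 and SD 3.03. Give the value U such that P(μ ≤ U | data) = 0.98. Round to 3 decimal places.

6.383

Need U with P(μ ≤ U) = 0.98: U = 0.16 + z_{0.02}·3.03.
z = 2.054; U = 0.16 + 2.054 × 3.03 = 6.383.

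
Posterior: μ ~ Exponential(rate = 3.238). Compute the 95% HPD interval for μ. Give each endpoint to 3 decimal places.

[0.000, 0.925]

The exponential density is strictly decreasing on [0, ∞), so the HPD interval is anchored at 0: [0, q] with P(μ ≤ q) = 0.95.
q = −ln(1 − 0.95) / 3.238 = 2.9957 / 3.238 = 0.925.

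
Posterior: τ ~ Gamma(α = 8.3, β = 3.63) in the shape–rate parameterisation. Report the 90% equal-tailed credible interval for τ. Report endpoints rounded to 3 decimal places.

Posterior: Gamma(shape 8.3, rate 3.63).
Equal-tailed 90% interval: Gamma(8.3, 3.63) quantiles at 0.05 and 0.95.
Posterior mean ≈ 2.287, SD ≈ 0.794; a Normal approximation gives roughly [0.981, 3.592].
Exact: lower = 1.155; upper = 3.729.

[1.155, 3.729]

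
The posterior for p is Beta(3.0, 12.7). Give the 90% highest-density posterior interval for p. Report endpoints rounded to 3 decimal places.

The posterior is unimodal and skewed, so the HPD interval has equal density at both endpoints and is the shortest 90% interval.
Solving f(0.038) = f(0.336) with F(0.336) − F(0.038) = 0.90 gives [0.038, 0.336].
For comparison, the equal-tailed interval is [0.058, 0.370]; the HPD is narrower and shifted toward the mode.

[0.038, 0.336]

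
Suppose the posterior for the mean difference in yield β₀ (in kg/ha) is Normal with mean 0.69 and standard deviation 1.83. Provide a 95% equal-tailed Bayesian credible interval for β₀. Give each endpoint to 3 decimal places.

[-2.897, 4.277]

The posterior is symmetric, so the 95% equal-tailed interval is β₀ = 0.69 ± z·1.83 with z = 1.960.
Half-width: 1.960 × 1.83 = 3.587.
0.69 − 3.587 = -2.897; 0.69 + 3.587 = 4.277.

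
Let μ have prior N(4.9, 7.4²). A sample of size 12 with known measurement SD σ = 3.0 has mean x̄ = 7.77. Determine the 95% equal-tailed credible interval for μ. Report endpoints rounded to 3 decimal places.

[6.045, 9.417]

Posterior precision = 1/7.4² + 12/3.0² = 0.0183 + 1.3333 = 1.3516, so posterior SD = 0.8602.
Posterior mean = (4.9/7.4² + 12·7.77/3.0²) / 1.3516 = 7.7312.
Interval: 7.7312 ± 1.960 × 0.8602 → [6.045, 9.417].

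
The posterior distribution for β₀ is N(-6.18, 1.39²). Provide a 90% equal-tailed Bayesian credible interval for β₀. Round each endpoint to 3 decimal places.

[-8.466, -3.894]

The posterior is symmetric, so the 90% equal-tailed interval is β₀ = -6.18 ± z·1.39 with z = 1.645.
Half-width: 1.645 × 1.39 = 2.286.
-6.18 − 2.286 = -8.466; -6.18 + 2.286 = -3.894.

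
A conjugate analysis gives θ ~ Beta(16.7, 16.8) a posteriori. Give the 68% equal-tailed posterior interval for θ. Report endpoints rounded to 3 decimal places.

[0.413, 0.584]

Posterior: Beta(16.7, 16.8).
Equal-tailed 68% interval: the 0.16 and 0.84 quantiles of Beta(16.7, 16.8).
Posterior mean ≈ 0.499, SD ≈ 0.085; a Normal approximation gives roughly [0.414, 0.583].
Exact: F⁻¹(0.16) = 0.413; F⁻¹(0.84) = 0.584.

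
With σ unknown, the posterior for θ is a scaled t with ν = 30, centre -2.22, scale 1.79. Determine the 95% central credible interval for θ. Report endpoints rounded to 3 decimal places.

[-5.876, 1.436]

The t_30 distribution is symmetric; the 95% interval is -2.22 ± t·1.79 with t_{0.975,30} = 2.042.
Half-width: 2.042 × 1.79 = 3.656.
-2.22 − 3.656 = -5.876; -2.22 + 3.656 = 1.436.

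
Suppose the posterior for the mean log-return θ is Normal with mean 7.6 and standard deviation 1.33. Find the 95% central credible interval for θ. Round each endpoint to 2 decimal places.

The posterior is symmetric, so the 95% equal-tailed interval is θ = 7.6 ± z·1.33 with z = 1.960.
Half-width: 1.960 × 1.33 = 2.61.
7.6 − 2.61 = 4.99; 7.6 + 2.61 = 10.21.

[4.99, 10.21]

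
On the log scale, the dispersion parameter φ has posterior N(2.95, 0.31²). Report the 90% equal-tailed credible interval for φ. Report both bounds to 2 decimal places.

[11.47, 31.81]

On the log scale the 90% interval is 2.95 ± 1.645 × 0.31 = [2.4401, 3.4599].
Exponentiate: [e^2.4401, e^3.4599] = [11.47, 31.81].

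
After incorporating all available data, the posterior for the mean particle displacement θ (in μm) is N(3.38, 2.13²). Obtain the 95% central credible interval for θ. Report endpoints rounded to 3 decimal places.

The posterior is symmetric, so the 95% equal-tailed interval is θ = 3.38 ± z·2.13 with z = 1.960.
Half-width: 1.960 × 2.13 = 4.175.
3.38 − 4.175 = -0.795; 3.38 + 4.175 = 7.555.

[-0.795, 7.555]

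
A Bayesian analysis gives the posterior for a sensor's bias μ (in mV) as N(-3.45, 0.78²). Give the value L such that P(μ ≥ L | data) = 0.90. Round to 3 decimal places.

-4.450

Need L with P(μ ≥ L) = 0.90: L = -3.45 − z_{0.1}·0.78.
z = 1.282; L = -3.45 − 1.282 × 0.78 = -4.450.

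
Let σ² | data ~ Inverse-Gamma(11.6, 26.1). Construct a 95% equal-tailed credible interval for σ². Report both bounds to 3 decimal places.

[1.362, 4.412]

Inverse-Gamma(11.6, 26.1) quantiles: F⁻¹(0.025) and F⁻¹(0.975).
Equivalently, 1/σ² ~ Gamma(11.6, rate = 26.1); invert its 0.975 and 0.025 quantiles.
Posterior mean ≈ 2.462, SD ≈ 0.795; a Normal approximation gives roughly [0.905, 4.020].
Exact: lower = 1.362; upper = 4.412.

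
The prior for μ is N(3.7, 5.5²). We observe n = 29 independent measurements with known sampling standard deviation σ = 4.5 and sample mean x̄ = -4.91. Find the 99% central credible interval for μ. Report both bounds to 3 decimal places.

Posterior precision = 1/5.5² + 29/4.5² = 0.0331 + 1.4321 = 1.4652, so posterior SD = 0.8261.
Posterior mean = (3.7/5.5² + 29·-4.91/4.5²) / 1.4652 = -4.7157.
Interval: -4.7157 ± 2.576 × 0.8261 → [-6.844, -2.588].

[-6.844, -2.588]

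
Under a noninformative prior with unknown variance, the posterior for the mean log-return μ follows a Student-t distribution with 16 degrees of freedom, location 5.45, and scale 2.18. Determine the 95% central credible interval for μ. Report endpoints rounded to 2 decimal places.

[0.83, 10.07]

The t_16 distribution is symmetric; the 95% interval is 5.45 ± t·2.18 with t_{0.975,16} = 2.120.
Half-width: 2.120 × 2.18 = 4.62.
5.45 − 4.62 = 0.83; 5.45 + 4.62 = 10.07.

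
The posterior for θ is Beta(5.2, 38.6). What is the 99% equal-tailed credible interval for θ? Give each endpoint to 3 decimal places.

[0.028, 0.272]

Posterior: Beta(5.2, 38.6).
Equal-tailed 99% interval: the 0.005 and 0.995 quantiles of Beta(5.2, 38.6).
Posterior mean ≈ 0.119, SD ≈ 0.048; a Normal approximation gives roughly [-0.006, 0.243].
Exact: F⁻¹(0.005) = 0.028; F⁻¹(0.995) = 0.272.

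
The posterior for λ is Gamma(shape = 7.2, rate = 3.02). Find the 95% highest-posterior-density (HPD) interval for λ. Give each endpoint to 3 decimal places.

[0.819, 4.152]

The posterior is unimodal and skewed, so the HPD interval has equal density at both endpoints and is the shortest 95% interval.
Solving f(0.819) = f(4.152) with F(4.152) − F(0.819) = 0.95 gives [0.819, 4.152].
For comparison, the equal-tailed interval is [0.974, 4.415]; the HPD is narrower and shifted toward the mode.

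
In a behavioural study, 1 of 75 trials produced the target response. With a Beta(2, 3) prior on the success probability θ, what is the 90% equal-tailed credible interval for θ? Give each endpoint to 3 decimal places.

[0.010, 0.078]

Posterior: Beta(2+1, 3+74) = Beta(3, 77).
Equal-tailed 90% interval: the 0.05 and 0.95 quantiles of Beta(3, 77).
Posterior mean ≈ 0.037, SD ≈ 0.021; a Normal approximation gives roughly [0.003, 0.072].
Exact: F⁻¹(0.05) = 0.010; F⁻¹(0.95) = 0.078.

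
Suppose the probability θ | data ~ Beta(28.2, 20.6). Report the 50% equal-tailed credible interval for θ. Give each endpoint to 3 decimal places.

Posterior: Beta(28.2, 20.6).
Equal-tailed 50% interval: the 0.25 and 0.75 quantiles of Beta(28.2, 20.6).
Posterior mean ≈ 0.578, SD ≈ 0.070; a Normal approximation gives roughly [0.531, 0.625].
Exact: F⁻¹(0.25) = 0.531; F⁻¹(0.75) = 0.626.

[0.531, 0.626]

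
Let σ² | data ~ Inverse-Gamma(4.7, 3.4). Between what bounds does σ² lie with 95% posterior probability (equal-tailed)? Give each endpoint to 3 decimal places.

Inverse-Gamma(4.7, 3.4) quantiles: F⁻¹(0.025) and F⁻¹(0.975).
Equivalently, 1/σ² ~ Gamma(4.7, rate = 3.4); invert its 0.975 and 0.025 quantiles.
Posterior mean ≈ 0.919, SD ≈ 0.559; a Normal approximation gives roughly [-0.177, 2.015].
Exact: lower = 0.347; upper = 2.332.

[0.347, 2.332]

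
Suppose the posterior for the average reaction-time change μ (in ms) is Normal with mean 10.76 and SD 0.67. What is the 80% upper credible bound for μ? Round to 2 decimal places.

11.32

Need U with P(μ ≤ U) = 0.80: U = 10.76 + z_{0.2}·0.67.
z = 0.842; U = 10.76 + 0.842 × 0.67 = 11.32.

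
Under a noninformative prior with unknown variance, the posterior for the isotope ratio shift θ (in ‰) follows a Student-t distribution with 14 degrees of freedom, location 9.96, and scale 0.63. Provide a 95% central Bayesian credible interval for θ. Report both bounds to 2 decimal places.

The t_14 distribution is symmetric; the 95% interval is 9.96 ± t·0.63 with t_{0.975,14} = 2.145.
Half-width: 2.145 × 0.63 = 1.35.
9.96 − 1.35 = 8.61; 9.96 + 1.35 = 11.31.

[8.61, 11.31]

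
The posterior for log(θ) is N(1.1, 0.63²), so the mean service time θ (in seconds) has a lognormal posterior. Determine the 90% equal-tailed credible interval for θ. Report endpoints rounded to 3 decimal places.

On the log scale the 90% interval is 1.1 ± 1.645 × 0.63 = [0.0637, 2.1363].
Exponentiate: [e^0.0637, e^2.1363] = [1.066, 8.468].

[1.066, 8.468]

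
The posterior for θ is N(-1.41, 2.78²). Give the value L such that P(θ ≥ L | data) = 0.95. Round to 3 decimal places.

-5.983

Need L with P(θ ≥ L) = 0.95: L = -1.41 − z_{0.05}·2.78.
z = 1.645; L = -1.41 − 1.645 × 2.78 = -5.983.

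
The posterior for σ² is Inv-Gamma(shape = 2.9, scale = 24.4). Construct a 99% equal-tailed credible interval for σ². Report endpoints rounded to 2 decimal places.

[2.68, 78.88]

Inverse-Gamma(2.9, 24.4) quantiles: F⁻¹(0.005) and F⁻¹(0.995).
Equivalently, 1/σ² ~ Gamma(2.9, rate = 24.4); invert its 0.995 and 0.005 quantiles.
Posterior mean ≈ 12.84, SD ≈ 13.54; a Normal approximation gives roughly [-22.03, 47.71].
Exact: lower = 2.68; upper = 78.88.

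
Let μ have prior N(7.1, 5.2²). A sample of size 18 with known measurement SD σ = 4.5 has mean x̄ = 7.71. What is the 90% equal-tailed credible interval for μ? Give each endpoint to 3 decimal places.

[5.976, 9.395]

Posterior precision = 1/5.2² + 18/4.5² = 0.0370 + 0.8889 = 0.9259, so posterior SD = 1.0393.
Posterior mean = (7.1/5.2² + 18·7.71/4.5²) / 0.9259 = 7.6856.
Interval: 7.6856 ± 1.645 × 1.0393 → [5.976, 9.395].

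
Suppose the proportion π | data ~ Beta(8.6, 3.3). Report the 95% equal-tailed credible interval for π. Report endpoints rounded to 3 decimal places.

[0.450, 0.925]

Posterior: Beta(8.6, 3.3).
Equal-tailed 95% interval: the 0.025 and 0.975 quantiles of Beta(8.6, 3.3).
Posterior mean ≈ 0.723, SD ≈ 0.125; a Normal approximation gives roughly [0.478, 0.967].
Exact: F⁻¹(0.025) = 0.450; F⁻¹(0.975) = 0.925.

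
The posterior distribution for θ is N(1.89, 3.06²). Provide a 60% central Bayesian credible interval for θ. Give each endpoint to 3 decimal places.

[-0.685, 4.465]

The posterior is symmetric, so the 60% equal-tailed interval is θ = 1.89 ± z·3.06 with z = 0.842.
Half-width: 0.842 × 3.06 = 2.575.
1.89 − 2.575 = -0.685; 1.89 + 2.575 = 4.465.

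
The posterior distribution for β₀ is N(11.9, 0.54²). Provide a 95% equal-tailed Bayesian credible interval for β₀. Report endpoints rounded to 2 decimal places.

The posterior is symmetric, so the 95% equal-tailed interval is β₀ = 11.9 ± z·0.54 with z = 1.960.
Half-width: 1.960 × 0.54 = 1.06.
11.9 − 1.06 = 10.84; 11.9 + 1.06 = 12.96.

[10.84, 12.96]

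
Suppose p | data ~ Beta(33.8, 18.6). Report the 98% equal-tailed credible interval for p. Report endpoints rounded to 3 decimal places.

[0.486, 0.788]

Posterior: Beta(33.8, 18.6).
Equal-tailed 98% interval: the 0.01 and 0.99 quantiles of Beta(33.8, 18.6).
Posterior mean ≈ 0.645, SD ≈ 0.065; a Normal approximation gives roughly [0.493, 0.797].
Exact: F⁻¹(0.01) = 0.486; F⁻¹(0.99) = 0.788.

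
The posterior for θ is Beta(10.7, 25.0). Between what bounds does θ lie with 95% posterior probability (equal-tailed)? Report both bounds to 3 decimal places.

Posterior: Beta(10.7, 25.0).
Equal-tailed 95% interval: the 0.025 and 0.975 quantiles of Beta(10.7, 25.0).
Posterior mean ≈ 0.300, SD ≈ 0.076; a Normal approximation gives roughly [0.151, 0.448].
Exact: F⁻¹(0.025) = 0.163; F⁻¹(0.975) = 0.457.

[0.163, 0.457]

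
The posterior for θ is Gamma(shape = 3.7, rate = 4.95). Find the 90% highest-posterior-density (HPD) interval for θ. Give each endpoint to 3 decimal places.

The posterior is unimodal and skewed, so the HPD interval has equal density at both endpoints and is the shortest 90% interval.
Solving f(0.157) = f(1.316) with F(1.316) − F(0.157) = 0.90 gives [0.157, 1.316].
For comparison, the equal-tailed interval is [0.241, 1.479]; the HPD is narrower and shifted toward the mode.

[0.157, 1.316]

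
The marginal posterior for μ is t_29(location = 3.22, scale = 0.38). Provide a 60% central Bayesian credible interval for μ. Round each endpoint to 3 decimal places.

[2.895, 3.545]

The t_29 distribution is symmetric; the 60% interval is 3.22 ± t·0.38 with t_{0.8,29} = 0.854.
Half-width: 0.854 × 0.38 = 0.325.
3.22 − 0.325 = 2.895; 3.22 + 0.325 = 3.545.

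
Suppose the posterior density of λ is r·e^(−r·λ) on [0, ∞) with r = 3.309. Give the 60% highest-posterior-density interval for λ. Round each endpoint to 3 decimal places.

[0.000, 0.277]

The exponential density is strictly decreasing on [0, ∞), so the HPD interval is anchored at 0: [0, q] with P(λ ≤ q) = 0.60.
q = −ln(1 − 0.60) / 3.309 = 0.9163 / 3.309 = 0.277.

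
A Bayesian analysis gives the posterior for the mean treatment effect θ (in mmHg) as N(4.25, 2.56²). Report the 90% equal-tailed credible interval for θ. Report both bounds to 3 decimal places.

[0.039, 8.461]

The posterior is symmetric, so the 90% equal-tailed interval is θ = 4.25 ± z·2.56 with z = 1.645.
Half-width: 1.645 × 2.56 = 4.211.
4.25 − 4.211 = 0.039; 4.25 + 4.211 = 8.461.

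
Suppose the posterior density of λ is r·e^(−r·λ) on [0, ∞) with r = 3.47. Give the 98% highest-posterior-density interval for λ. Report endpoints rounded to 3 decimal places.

[0.000, 1.127]

The exponential density is strictly decreasing on [0, ∞), so the HPD interval is anchored at 0: [0, q] with P(λ ≤ q) = 0.98.
q = −ln(1 − 0.98) / 3.47 = 3.9120 / 3.47 = 1.127.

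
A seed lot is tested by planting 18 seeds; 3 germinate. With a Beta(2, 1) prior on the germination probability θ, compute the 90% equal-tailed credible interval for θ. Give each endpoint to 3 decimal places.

Posterior: Beta(2+3, 1+15) = Beta(5, 16).
Equal-tailed 90% interval: the 0.05 and 0.95 quantiles of Beta(5, 16).
Posterior mean ≈ 0.238, SD ≈ 0.091; a Normal approximation gives roughly [0.089, 0.387].
Exact: F⁻¹(0.05) = 0.104; F⁻¹(0.95) = 0.401.

[0.104, 0.401]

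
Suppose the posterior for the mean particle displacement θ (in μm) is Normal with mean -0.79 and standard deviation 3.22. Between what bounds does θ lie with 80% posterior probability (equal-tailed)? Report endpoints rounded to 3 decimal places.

[-4.917, 3.337]

The posterior is symmetric, so the 80% equal-tailed interval is θ = -0.79 ± z·3.22 with z = 1.282.
Half-width: 1.282 × 3.22 = 4.127.
-0.79 − 4.127 = -4.917; -0.79 + 4.127 = 3.337.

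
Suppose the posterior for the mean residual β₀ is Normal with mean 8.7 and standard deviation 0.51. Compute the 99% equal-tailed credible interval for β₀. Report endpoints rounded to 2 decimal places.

The posterior is symmetric, so the 99% equal-tailed interval is β₀ = 8.7 ± z·0.51 with z = 2.576.
Half-width: 2.576 × 0.51 = 1.31.
8.7 − 1.31 = 7.39; 8.7 + 1.31 = 10.01.

[7.39, 10.01]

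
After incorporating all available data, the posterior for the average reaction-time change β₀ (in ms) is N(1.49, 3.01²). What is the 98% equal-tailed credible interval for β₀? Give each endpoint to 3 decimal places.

[-5.512, 8.492]

The posterior is symmetric, so the 98% equal-tailed interval is β₀ = 1.49 ± z·3.01 with z = 2.326.
Half-width: 2.326 × 3.01 = 7.002.
1.49 − 7.002 = -5.512; 1.49 + 7.002 = 8.492.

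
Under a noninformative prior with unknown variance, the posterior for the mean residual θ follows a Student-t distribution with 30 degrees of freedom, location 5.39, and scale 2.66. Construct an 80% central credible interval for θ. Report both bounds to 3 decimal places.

The t_30 distribution is symmetric; the 80% interval is 5.39 ± t·2.66 with t_{0.9,30} = 1.310.
Half-width: 1.310 × 2.66 = 3.486.
5.39 − 3.486 = 1.904; 5.39 + 3.486 = 8.876.

[1.904, 8.876]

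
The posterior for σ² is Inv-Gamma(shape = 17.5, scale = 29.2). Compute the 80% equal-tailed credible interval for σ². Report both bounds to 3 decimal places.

[1.268, 2.355]

Inverse-Gamma(17.5, 29.2) quantiles: F⁻¹(0.1) and F⁻¹(0.9).
Equivalently, 1/σ² ~ Gamma(17.5, rate = 29.2); invert its 0.9 and 0.1 quantiles.
Posterior mean ≈ 1.770, SD ≈ 0.450; a Normal approximation gives roughly [1.194, 2.346].
Exact: lower = 1.268; upper = 2.355.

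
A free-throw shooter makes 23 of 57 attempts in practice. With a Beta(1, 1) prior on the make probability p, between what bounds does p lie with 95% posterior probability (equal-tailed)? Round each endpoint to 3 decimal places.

[0.286, 0.534]

Posterior: Beta(1+23, 1+34) = Beta(24, 35).
Equal-tailed 95% interval: the 0.025 and 0.975 quantiles of Beta(24, 35).
Posterior mean ≈ 0.407, SD ≈ 0.063; a Normal approximation gives roughly [0.282, 0.531].
Exact: F⁻¹(0.025) = 0.286; F⁻¹(0.975) = 0.534.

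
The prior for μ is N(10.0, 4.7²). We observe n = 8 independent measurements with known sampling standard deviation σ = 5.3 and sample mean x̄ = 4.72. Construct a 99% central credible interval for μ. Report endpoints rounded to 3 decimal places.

Posterior precision = 1/4.7² + 8/5.3² = 0.0453 + 0.2848 = 0.3301, so posterior SD = 1.7406.
Posterior mean = (10.0/4.7² + 8·4.72/5.3²) / 0.3301 = 5.4442.
Interval: 5.4442 ± 2.576 × 1.7406 → [0.961, 9.928].

[0.961, 9.928]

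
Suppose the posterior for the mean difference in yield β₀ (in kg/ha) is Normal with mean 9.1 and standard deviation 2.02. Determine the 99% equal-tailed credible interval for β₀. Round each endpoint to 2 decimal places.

[3.90, 14.30]

The posterior is symmetric, so the 99% equal-tailed interval is β₀ = 9.1 ± z·2.02 with z = 2.576.
Half-width: 2.576 × 2.02 = 5.20.
9.1 − 5.20 = 3.90; 9.1 + 5.20 = 14.30.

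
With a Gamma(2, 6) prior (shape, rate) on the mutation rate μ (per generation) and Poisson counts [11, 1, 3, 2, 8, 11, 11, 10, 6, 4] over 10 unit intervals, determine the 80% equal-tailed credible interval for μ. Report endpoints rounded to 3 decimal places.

Posterior: Gamma(2+67, 6+10) = Gamma(69, 16) (shape, rate).
Equal-tailed 80% interval: Gamma(69, 16) quantiles at 0.1 and 0.9.
Posterior mean ≈ 4.312, SD ≈ 0.519; a Normal approximation gives roughly [3.647, 4.978].
Exact: lower = 3.662; upper = 4.990.

[3.662, 4.990]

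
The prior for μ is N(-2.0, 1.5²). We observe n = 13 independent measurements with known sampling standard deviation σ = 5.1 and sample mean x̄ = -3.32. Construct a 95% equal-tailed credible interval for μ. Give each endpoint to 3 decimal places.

[-4.716, -0.682]

Posterior precision = 1/1.5² + 13/5.1² = 0.4444 + 0.4998 = 0.9443, so posterior SD = 1.0291.
Posterior mean = (-2.0/1.5² + 13·-3.32/5.1²) / 0.9443 = -2.6987.
Interval: -2.6987 ± 1.960 × 1.0291 → [-4.716, -0.682].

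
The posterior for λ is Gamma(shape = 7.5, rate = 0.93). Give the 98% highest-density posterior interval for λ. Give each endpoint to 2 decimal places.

[2.35, 15.57]

The posterior is unimodal and skewed, so the HPD interval has equal density at both endpoints and is the shortest 98% interval.
Solving f(2.35) = f(15.57) with F(15.57) − F(2.35) = 0.98 gives [2.35, 15.57].
For comparison, the equal-tailed interval is [2.81, 16.44]; the HPD is narrower and shifted toward the mode.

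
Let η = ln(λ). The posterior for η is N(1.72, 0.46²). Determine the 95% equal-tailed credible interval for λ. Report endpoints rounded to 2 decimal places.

[2.27, 13.76]

On the log scale the 95% interval is 1.72 ± 1.960 × 0.46 = [0.8184, 2.6216].
Exponentiate: [e^0.8184, e^2.6216] = [2.27, 13.76].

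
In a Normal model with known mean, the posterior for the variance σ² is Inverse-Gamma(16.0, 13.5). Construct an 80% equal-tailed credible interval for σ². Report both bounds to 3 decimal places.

[0.634, 1.212]

Inverse-Gamma(16.0, 13.5) quantiles: F⁻¹(0.1) and F⁻¹(0.9).
Equivalently, 1/σ² ~ Gamma(16.0, rate = 13.5); invert its 0.9 and 0.1 quantiles.
Posterior mean ≈ 0.900, SD ≈ 0.241; a Normal approximation gives roughly [0.592, 1.208].
Exact: lower = 0.634; upper = 1.212.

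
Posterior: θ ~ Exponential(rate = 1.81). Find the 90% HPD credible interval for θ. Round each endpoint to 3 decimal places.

[0.000, 1.272]

The exponential density is strictly decreasing on [0, ∞), so the HPD interval is anchored at 0: [0, q] with P(θ ≤ q) = 0.90.
q = −ln(1 − 0.90) / 1.81 = 2.3026 / 1.81 = 1.272.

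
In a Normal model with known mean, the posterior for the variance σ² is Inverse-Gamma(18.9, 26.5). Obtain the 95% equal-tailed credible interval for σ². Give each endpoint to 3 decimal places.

[0.936, 2.332]

Inverse-Gamma(18.9, 26.5) quantiles: F⁻¹(0.025) and F⁻¹(0.975).
Equivalently, 1/σ² ~ Gamma(18.9, rate = 26.5); invert its 0.975 and 0.025 quantiles.
Posterior mean ≈ 1.480, SD ≈ 0.360; a Normal approximation gives roughly [0.775, 2.186].
Exact: lower = 0.936; upper = 2.332.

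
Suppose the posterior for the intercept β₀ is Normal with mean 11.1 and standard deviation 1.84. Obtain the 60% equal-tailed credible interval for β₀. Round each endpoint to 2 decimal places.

The posterior is symmetric, so the 60% equal-tailed interval is β₀ = 11.1 ± z·1.84 with z = 0.842.
Half-width: 0.842 × 1.84 = 1.55.
11.1 − 1.55 = 9.55; 11.1 + 1.55 = 12.65.

[9.55, 12.65]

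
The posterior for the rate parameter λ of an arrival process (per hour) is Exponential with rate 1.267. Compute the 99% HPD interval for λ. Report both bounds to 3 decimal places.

[0.000, 3.635]

The exponential density is strictly decreasing on [0, ∞), so the HPD interval is anchored at 0: [0, q] with P(λ ≤ q) = 0.99.
q = −ln(1 − 0.99) / 1.267 = 4.6052 / 1.267 = 3.635.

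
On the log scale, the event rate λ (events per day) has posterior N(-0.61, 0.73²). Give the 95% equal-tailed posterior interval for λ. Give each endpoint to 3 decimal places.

On the log scale the 95% interval is -0.61 ± 1.960 × 0.73 = [-2.0408, 0.8208].
Exponentiate: [e^-2.0408, e^0.8208] = [0.130, 2.272].

[0.130, 2.272]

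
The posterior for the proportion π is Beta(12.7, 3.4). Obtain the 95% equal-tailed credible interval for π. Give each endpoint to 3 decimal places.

Posterior: Beta(12.7, 3.4).
Equal-tailed 95% interval: the 0.025 and 0.975 quantiles of Beta(12.7, 3.4).
Posterior mean ≈ 0.789, SD ≈ 0.099; a Normal approximation gives roughly [0.595, 0.982].
Exact: F⁻¹(0.025) = 0.566; F⁻¹(0.975) = 0.944.

[0.566, 0.944]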